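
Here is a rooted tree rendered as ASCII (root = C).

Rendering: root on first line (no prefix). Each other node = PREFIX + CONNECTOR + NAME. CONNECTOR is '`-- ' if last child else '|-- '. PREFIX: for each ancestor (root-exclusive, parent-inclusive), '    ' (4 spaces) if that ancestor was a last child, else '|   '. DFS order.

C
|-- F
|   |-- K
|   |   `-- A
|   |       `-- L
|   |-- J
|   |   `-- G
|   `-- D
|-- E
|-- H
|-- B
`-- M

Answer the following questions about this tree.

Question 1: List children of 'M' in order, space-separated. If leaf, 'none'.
Node M's children (from adjacency): (leaf)

Answer: none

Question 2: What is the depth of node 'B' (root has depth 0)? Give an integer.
Answer: 1

Derivation:
Path from root to B: C -> B
Depth = number of edges = 1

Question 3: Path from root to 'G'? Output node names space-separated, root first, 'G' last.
Walk down from root: C -> F -> J -> G

Answer: C F J G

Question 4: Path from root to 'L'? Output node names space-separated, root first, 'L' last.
Answer: C F K A L

Derivation:
Walk down from root: C -> F -> K -> A -> L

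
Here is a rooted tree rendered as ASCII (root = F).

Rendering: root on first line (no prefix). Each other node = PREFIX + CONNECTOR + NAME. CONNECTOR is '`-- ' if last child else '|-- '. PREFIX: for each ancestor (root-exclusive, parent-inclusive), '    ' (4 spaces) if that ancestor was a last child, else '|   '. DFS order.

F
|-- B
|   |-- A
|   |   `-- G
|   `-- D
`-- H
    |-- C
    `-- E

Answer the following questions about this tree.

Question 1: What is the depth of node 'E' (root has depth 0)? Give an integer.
Path from root to E: F -> H -> E
Depth = number of edges = 2

Answer: 2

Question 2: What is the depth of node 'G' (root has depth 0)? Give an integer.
Answer: 3

Derivation:
Path from root to G: F -> B -> A -> G
Depth = number of edges = 3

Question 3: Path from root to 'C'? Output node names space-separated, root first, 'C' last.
Walk down from root: F -> H -> C

Answer: F H C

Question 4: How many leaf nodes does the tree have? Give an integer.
Leaves (nodes with no children): C, D, E, G

Answer: 4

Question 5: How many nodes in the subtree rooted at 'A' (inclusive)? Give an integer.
Subtree rooted at A contains: A, G
Count = 2

Answer: 2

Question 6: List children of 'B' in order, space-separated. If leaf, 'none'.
Node B's children (from adjacency): A, D

Answer: A D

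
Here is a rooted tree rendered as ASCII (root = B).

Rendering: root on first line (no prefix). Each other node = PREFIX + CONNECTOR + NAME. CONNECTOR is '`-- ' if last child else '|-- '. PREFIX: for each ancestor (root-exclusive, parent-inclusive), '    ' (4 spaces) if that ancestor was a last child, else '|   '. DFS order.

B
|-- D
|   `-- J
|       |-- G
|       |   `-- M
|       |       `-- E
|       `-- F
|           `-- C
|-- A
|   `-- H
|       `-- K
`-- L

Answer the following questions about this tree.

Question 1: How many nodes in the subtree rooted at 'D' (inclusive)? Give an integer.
Answer: 7

Derivation:
Subtree rooted at D contains: C, D, E, F, G, J, M
Count = 7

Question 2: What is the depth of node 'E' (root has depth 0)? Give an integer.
Answer: 5

Derivation:
Path from root to E: B -> D -> J -> G -> M -> E
Depth = number of edges = 5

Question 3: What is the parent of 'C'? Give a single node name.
Scan adjacency: C appears as child of F

Answer: F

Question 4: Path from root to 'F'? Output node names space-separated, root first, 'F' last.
Walk down from root: B -> D -> J -> F

Answer: B D J F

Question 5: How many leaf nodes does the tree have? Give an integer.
Leaves (nodes with no children): C, E, K, L

Answer: 4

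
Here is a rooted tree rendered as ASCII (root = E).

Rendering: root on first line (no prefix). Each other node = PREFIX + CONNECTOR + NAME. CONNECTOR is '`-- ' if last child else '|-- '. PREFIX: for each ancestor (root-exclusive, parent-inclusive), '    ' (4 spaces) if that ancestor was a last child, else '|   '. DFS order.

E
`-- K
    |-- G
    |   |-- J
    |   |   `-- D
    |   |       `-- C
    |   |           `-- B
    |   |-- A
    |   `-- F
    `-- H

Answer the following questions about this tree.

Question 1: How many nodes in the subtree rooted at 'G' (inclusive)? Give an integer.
Subtree rooted at G contains: A, B, C, D, F, G, J
Count = 7

Answer: 7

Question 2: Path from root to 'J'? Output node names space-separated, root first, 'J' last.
Answer: E K G J

Derivation:
Walk down from root: E -> K -> G -> J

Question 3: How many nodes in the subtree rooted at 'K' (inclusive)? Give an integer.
Answer: 9

Derivation:
Subtree rooted at K contains: A, B, C, D, F, G, H, J, K
Count = 9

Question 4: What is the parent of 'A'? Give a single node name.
Answer: G

Derivation:
Scan adjacency: A appears as child of G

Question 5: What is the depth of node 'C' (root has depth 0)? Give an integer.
Path from root to C: E -> K -> G -> J -> D -> C
Depth = number of edges = 5

Answer: 5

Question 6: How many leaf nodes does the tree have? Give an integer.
Leaves (nodes with no children): A, B, F, H

Answer: 4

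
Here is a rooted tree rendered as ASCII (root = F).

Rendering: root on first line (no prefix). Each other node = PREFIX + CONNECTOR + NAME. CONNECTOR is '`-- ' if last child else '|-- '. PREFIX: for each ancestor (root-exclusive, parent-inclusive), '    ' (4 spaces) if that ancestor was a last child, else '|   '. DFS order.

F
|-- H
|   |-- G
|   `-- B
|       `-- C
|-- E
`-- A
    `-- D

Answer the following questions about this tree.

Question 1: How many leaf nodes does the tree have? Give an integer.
Leaves (nodes with no children): C, D, E, G

Answer: 4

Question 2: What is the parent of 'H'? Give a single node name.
Answer: F

Derivation:
Scan adjacency: H appears as child of F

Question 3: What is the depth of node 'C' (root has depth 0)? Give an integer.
Answer: 3

Derivation:
Path from root to C: F -> H -> B -> C
Depth = number of edges = 3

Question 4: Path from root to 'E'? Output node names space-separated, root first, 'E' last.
Walk down from root: F -> E

Answer: F E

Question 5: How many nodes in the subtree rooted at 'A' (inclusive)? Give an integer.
Subtree rooted at A contains: A, D
Count = 2

Answer: 2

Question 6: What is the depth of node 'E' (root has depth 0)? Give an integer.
Path from root to E: F -> E
Depth = number of edges = 1

Answer: 1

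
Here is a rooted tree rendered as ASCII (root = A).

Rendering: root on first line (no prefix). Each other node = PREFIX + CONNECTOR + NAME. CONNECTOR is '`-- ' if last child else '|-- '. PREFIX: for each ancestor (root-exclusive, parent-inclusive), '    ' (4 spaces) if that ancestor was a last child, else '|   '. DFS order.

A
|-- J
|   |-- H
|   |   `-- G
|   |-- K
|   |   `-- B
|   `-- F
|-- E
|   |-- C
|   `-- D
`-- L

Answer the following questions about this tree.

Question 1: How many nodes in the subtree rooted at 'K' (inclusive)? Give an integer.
Answer: 2

Derivation:
Subtree rooted at K contains: B, K
Count = 2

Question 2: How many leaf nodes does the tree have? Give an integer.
Leaves (nodes with no children): B, C, D, F, G, L

Answer: 6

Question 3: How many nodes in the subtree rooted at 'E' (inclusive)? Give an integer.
Answer: 3

Derivation:
Subtree rooted at E contains: C, D, E
Count = 3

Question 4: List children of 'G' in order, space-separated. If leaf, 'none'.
Answer: none

Derivation:
Node G's children (from adjacency): (leaf)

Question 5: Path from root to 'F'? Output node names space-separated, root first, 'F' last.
Answer: A J F

Derivation:
Walk down from root: A -> J -> F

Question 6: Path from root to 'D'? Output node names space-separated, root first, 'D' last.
Answer: A E D

Derivation:
Walk down from root: A -> E -> D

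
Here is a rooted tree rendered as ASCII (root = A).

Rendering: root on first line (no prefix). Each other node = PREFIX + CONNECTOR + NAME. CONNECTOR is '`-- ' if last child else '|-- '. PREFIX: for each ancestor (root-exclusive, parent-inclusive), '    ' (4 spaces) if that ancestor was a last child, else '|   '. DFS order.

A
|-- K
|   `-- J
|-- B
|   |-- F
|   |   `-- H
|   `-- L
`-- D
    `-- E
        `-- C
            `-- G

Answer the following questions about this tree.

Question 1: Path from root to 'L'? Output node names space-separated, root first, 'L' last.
Walk down from root: A -> B -> L

Answer: A B L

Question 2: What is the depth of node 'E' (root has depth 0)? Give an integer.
Answer: 2

Derivation:
Path from root to E: A -> D -> E
Depth = number of edges = 2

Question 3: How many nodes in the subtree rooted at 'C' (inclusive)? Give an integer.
Subtree rooted at C contains: C, G
Count = 2

Answer: 2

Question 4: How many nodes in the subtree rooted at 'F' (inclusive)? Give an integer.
Answer: 2

Derivation:
Subtree rooted at F contains: F, H
Count = 2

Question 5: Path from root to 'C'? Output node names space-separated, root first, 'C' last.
Walk down from root: A -> D -> E -> C

Answer: A D E C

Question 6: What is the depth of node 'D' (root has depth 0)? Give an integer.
Answer: 1

Derivation:
Path from root to D: A -> D
Depth = number of edges = 1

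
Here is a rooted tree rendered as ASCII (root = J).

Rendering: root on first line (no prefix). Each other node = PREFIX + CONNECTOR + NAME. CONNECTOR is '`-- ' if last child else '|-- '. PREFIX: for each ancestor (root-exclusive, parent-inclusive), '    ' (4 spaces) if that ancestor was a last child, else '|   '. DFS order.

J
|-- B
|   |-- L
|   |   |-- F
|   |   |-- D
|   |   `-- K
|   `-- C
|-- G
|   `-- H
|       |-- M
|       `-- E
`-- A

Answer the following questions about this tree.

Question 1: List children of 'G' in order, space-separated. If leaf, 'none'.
Node G's children (from adjacency): H

Answer: H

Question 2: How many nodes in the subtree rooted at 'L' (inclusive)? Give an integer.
Answer: 4

Derivation:
Subtree rooted at L contains: D, F, K, L
Count = 4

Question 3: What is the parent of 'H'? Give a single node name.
Answer: G

Derivation:
Scan adjacency: H appears as child of G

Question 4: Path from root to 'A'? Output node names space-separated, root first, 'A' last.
Answer: J A

Derivation:
Walk down from root: J -> A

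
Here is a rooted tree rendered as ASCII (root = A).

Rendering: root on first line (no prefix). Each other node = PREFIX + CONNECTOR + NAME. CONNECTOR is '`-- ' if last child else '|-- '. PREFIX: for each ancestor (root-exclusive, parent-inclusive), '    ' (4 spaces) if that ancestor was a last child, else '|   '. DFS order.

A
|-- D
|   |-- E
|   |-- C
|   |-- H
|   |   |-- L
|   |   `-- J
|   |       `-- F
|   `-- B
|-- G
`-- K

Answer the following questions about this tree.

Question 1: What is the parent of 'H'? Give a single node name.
Scan adjacency: H appears as child of D

Answer: D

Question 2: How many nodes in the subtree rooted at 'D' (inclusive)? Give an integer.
Subtree rooted at D contains: B, C, D, E, F, H, J, L
Count = 8

Answer: 8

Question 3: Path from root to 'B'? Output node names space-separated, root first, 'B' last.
Walk down from root: A -> D -> B

Answer: A D B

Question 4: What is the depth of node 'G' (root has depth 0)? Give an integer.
Path from root to G: A -> G
Depth = number of edges = 1

Answer: 1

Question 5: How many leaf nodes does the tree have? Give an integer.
Answer: 7

Derivation:
Leaves (nodes with no children): B, C, E, F, G, K, L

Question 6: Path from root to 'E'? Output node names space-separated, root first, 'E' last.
Walk down from root: A -> D -> E

Answer: A D E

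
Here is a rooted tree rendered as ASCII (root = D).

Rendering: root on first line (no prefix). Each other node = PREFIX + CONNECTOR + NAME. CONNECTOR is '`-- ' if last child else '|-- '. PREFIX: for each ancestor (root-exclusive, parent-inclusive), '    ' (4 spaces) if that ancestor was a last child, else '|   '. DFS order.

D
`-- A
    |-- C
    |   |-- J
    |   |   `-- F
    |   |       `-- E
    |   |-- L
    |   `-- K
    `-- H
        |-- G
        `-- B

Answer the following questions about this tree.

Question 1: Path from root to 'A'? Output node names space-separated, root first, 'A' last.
Walk down from root: D -> A

Answer: D A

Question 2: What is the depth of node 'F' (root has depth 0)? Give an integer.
Path from root to F: D -> A -> C -> J -> F
Depth = number of edges = 4

Answer: 4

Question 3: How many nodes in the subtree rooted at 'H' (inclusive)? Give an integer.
Subtree rooted at H contains: B, G, H
Count = 3

Answer: 3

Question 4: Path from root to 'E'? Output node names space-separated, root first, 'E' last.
Walk down from root: D -> A -> C -> J -> F -> E

Answer: D A C J F E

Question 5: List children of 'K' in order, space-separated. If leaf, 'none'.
Answer: none

Derivation:
Node K's children (from adjacency): (leaf)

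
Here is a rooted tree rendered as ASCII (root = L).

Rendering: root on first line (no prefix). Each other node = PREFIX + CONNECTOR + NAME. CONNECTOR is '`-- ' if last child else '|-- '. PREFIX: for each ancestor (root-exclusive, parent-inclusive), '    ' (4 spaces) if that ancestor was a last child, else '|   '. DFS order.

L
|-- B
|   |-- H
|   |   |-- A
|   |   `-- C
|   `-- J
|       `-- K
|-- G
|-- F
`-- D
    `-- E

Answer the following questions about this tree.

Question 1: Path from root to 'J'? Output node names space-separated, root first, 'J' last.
Walk down from root: L -> B -> J

Answer: L B J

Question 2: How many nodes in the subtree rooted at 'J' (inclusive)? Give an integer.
Answer: 2

Derivation:
Subtree rooted at J contains: J, K
Count = 2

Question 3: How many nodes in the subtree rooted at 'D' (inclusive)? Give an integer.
Subtree rooted at D contains: D, E
Count = 2

Answer: 2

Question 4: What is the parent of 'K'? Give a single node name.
Answer: J

Derivation:
Scan adjacency: K appears as child of J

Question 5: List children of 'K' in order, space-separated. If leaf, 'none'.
Node K's children (from adjacency): (leaf)

Answer: none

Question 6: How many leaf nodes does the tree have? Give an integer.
Leaves (nodes with no children): A, C, E, F, G, K

Answer: 6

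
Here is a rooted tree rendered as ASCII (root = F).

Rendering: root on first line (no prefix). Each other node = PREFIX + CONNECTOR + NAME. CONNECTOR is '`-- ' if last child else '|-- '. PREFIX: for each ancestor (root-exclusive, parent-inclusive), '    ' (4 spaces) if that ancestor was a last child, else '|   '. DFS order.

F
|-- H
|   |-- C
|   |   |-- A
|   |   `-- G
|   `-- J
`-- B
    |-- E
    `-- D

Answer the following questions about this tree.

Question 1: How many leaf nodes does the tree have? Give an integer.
Answer: 5

Derivation:
Leaves (nodes with no children): A, D, E, G, J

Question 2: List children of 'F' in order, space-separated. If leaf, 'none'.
Answer: H B

Derivation:
Node F's children (from adjacency): H, B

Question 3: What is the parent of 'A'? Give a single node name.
Answer: C

Derivation:
Scan adjacency: A appears as child of C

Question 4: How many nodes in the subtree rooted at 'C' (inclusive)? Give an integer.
Answer: 3

Derivation:
Subtree rooted at C contains: A, C, G
Count = 3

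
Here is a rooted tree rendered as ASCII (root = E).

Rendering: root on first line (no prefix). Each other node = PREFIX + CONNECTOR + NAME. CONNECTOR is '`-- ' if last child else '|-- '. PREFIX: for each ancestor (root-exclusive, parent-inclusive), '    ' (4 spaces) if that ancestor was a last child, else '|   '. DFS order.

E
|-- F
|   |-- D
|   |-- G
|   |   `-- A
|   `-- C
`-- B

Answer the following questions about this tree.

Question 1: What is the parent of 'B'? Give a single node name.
Answer: E

Derivation:
Scan adjacency: B appears as child of E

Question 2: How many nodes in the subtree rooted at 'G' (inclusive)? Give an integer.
Answer: 2

Derivation:
Subtree rooted at G contains: A, G
Count = 2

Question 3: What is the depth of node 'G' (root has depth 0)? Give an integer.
Answer: 2

Derivation:
Path from root to G: E -> F -> G
Depth = number of edges = 2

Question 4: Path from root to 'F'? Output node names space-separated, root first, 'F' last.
Walk down from root: E -> F

Answer: E F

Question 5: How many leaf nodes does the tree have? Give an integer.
Leaves (nodes with no children): A, B, C, D

Answer: 4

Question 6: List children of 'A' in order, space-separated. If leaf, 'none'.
Answer: none

Derivation:
Node A's children (from adjacency): (leaf)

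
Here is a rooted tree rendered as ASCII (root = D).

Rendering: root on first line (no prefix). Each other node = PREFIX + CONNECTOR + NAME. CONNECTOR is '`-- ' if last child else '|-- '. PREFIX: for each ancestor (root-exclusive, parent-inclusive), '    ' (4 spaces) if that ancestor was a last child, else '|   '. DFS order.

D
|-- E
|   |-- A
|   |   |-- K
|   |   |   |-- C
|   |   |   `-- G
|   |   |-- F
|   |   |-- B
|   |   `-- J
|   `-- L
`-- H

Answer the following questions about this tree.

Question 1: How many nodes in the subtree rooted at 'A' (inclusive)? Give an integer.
Subtree rooted at A contains: A, B, C, F, G, J, K
Count = 7

Answer: 7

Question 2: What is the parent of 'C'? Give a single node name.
Scan adjacency: C appears as child of K

Answer: K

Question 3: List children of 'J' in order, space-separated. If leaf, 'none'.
Answer: none

Derivation:
Node J's children (from adjacency): (leaf)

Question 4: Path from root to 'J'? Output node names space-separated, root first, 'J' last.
Walk down from root: D -> E -> A -> J

Answer: D E A J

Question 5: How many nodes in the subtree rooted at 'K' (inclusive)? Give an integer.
Subtree rooted at K contains: C, G, K
Count = 3

Answer: 3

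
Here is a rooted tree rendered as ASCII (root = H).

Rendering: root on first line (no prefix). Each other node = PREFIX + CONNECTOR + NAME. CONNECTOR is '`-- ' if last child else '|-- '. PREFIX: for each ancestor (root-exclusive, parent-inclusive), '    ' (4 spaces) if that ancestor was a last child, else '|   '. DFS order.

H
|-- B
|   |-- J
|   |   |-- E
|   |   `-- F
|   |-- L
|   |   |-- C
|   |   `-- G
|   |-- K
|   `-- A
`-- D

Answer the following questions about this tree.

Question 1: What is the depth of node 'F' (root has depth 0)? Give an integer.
Answer: 3

Derivation:
Path from root to F: H -> B -> J -> F
Depth = number of edges = 3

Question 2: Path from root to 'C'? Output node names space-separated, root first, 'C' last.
Answer: H B L C

Derivation:
Walk down from root: H -> B -> L -> C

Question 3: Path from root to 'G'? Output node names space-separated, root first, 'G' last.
Answer: H B L G

Derivation:
Walk down from root: H -> B -> L -> G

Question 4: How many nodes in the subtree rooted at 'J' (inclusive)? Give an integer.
Answer: 3

Derivation:
Subtree rooted at J contains: E, F, J
Count = 3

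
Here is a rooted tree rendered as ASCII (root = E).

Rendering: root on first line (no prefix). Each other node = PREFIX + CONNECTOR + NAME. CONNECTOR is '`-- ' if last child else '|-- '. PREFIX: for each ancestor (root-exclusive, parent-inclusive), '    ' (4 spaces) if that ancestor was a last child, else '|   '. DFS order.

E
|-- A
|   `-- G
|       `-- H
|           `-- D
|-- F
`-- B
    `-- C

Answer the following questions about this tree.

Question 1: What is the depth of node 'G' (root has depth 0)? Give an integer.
Path from root to G: E -> A -> G
Depth = number of edges = 2

Answer: 2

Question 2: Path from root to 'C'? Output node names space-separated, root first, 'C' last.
Walk down from root: E -> B -> C

Answer: E B C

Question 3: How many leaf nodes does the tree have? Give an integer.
Answer: 3

Derivation:
Leaves (nodes with no children): C, D, F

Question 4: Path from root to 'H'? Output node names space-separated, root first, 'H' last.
Walk down from root: E -> A -> G -> H

Answer: E A G H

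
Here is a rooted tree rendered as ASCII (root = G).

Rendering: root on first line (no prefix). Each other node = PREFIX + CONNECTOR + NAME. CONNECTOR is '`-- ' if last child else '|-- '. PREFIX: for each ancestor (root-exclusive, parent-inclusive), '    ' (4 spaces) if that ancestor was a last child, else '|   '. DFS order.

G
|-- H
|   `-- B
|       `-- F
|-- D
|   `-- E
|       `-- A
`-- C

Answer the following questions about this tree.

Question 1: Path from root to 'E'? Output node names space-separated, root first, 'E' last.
Walk down from root: G -> D -> E

Answer: G D E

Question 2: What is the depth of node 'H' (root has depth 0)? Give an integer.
Answer: 1

Derivation:
Path from root to H: G -> H
Depth = number of edges = 1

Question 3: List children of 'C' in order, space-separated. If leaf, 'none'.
Answer: none

Derivation:
Node C's children (from adjacency): (leaf)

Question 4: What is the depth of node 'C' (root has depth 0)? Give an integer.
Answer: 1

Derivation:
Path from root to C: G -> C
Depth = number of edges = 1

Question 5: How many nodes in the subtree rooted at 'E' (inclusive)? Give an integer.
Subtree rooted at E contains: A, E
Count = 2

Answer: 2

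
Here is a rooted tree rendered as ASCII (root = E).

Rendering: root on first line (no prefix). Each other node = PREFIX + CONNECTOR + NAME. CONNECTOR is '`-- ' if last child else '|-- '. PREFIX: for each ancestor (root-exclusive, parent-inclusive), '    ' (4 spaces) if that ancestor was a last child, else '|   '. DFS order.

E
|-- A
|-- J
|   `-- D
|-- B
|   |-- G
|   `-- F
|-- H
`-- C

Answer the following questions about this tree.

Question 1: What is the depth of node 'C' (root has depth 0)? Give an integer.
Answer: 1

Derivation:
Path from root to C: E -> C
Depth = number of edges = 1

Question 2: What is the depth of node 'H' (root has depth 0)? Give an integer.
Answer: 1

Derivation:
Path from root to H: E -> H
Depth = number of edges = 1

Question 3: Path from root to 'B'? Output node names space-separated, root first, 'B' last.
Answer: E B

Derivation:
Walk down from root: E -> B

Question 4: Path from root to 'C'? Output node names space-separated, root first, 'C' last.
Answer: E C

Derivation:
Walk down from root: E -> C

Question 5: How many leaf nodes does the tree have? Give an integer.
Leaves (nodes with no children): A, C, D, F, G, H

Answer: 6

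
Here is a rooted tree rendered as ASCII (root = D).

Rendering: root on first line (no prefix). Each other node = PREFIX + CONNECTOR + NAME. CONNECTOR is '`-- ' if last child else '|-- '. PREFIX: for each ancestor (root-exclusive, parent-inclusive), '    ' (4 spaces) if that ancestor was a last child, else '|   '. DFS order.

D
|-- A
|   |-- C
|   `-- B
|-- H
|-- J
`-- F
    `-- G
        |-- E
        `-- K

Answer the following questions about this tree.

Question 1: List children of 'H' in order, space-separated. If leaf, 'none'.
Node H's children (from adjacency): (leaf)

Answer: none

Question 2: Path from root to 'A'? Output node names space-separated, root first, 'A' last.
Answer: D A

Derivation:
Walk down from root: D -> A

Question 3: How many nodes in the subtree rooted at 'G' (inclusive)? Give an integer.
Subtree rooted at G contains: E, G, K
Count = 3

Answer: 3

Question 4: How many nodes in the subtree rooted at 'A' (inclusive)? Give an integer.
Subtree rooted at A contains: A, B, C
Count = 3

Answer: 3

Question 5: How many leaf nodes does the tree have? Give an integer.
Leaves (nodes with no children): B, C, E, H, J, K

Answer: 6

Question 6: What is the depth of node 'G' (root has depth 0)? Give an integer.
Answer: 2

Derivation:
Path from root to G: D -> F -> G
Depth = number of edges = 2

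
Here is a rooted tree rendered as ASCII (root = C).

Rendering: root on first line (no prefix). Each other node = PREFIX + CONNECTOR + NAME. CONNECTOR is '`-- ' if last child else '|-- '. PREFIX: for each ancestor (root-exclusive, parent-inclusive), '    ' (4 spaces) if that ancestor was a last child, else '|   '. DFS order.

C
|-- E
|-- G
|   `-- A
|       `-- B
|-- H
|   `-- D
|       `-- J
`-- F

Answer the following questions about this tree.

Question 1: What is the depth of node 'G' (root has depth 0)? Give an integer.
Answer: 1

Derivation:
Path from root to G: C -> G
Depth = number of edges = 1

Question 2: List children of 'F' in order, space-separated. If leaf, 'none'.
Node F's children (from adjacency): (leaf)

Answer: none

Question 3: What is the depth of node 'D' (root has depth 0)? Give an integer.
Path from root to D: C -> H -> D
Depth = number of edges = 2

Answer: 2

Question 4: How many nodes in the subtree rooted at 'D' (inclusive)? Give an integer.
Answer: 2

Derivation:
Subtree rooted at D contains: D, J
Count = 2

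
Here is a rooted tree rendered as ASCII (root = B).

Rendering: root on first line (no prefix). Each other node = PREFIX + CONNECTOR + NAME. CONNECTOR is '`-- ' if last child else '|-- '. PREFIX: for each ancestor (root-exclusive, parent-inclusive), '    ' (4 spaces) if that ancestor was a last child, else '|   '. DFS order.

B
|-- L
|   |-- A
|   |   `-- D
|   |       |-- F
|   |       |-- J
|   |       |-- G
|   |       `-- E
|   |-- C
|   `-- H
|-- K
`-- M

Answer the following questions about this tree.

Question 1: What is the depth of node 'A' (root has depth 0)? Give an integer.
Answer: 2

Derivation:
Path from root to A: B -> L -> A
Depth = number of edges = 2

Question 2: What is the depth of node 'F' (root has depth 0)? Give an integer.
Answer: 4

Derivation:
Path from root to F: B -> L -> A -> D -> F
Depth = number of edges = 4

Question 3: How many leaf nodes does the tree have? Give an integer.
Answer: 8

Derivation:
Leaves (nodes with no children): C, E, F, G, H, J, K, M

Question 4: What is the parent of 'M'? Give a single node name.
Scan adjacency: M appears as child of B

Answer: B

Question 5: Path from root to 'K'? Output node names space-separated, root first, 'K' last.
Walk down from root: B -> K

Answer: B K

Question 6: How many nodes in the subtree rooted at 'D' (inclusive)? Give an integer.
Subtree rooted at D contains: D, E, F, G, J
Count = 5

Answer: 5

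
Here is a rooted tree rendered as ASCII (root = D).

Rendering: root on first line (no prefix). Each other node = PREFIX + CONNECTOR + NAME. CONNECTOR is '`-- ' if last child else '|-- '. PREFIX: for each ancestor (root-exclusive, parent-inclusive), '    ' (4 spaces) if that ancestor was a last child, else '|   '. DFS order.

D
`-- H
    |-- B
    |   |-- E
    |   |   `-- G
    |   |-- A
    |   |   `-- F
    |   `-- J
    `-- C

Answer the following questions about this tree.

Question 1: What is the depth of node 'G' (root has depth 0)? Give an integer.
Path from root to G: D -> H -> B -> E -> G
Depth = number of edges = 4

Answer: 4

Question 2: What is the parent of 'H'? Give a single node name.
Scan adjacency: H appears as child of D

Answer: D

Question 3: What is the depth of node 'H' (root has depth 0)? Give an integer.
Answer: 1

Derivation:
Path from root to H: D -> H
Depth = number of edges = 1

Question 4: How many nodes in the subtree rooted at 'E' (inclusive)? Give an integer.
Answer: 2

Derivation:
Subtree rooted at E contains: E, G
Count = 2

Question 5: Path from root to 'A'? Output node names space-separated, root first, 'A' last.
Walk down from root: D -> H -> B -> A

Answer: D H B A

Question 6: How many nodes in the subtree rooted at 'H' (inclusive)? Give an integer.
Subtree rooted at H contains: A, B, C, E, F, G, H, J
Count = 8

Answer: 8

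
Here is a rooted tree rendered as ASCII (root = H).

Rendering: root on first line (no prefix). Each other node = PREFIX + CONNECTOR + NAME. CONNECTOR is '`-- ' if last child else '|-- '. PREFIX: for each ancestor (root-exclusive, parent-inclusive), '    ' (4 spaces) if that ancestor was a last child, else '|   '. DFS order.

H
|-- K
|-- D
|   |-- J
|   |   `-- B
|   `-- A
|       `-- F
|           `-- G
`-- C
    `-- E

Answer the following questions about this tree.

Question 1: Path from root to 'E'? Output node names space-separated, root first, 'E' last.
Walk down from root: H -> C -> E

Answer: H C E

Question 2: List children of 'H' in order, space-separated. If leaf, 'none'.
Node H's children (from adjacency): K, D, C

Answer: K D C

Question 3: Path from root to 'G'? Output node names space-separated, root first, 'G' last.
Answer: H D A F G

Derivation:
Walk down from root: H -> D -> A -> F -> G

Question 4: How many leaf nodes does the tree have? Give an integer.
Answer: 4

Derivation:
Leaves (nodes with no children): B, E, G, K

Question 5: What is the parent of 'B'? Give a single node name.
Answer: J

Derivation:
Scan adjacency: B appears as child of J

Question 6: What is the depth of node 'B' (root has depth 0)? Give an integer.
Path from root to B: H -> D -> J -> B
Depth = number of edges = 3

Answer: 3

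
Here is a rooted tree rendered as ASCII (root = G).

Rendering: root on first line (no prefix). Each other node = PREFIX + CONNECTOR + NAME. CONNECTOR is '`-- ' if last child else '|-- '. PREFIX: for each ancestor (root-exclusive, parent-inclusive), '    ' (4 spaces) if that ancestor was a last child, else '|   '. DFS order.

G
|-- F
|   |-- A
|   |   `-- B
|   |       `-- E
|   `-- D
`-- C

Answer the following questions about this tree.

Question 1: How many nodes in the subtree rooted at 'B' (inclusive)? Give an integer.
Subtree rooted at B contains: B, E
Count = 2

Answer: 2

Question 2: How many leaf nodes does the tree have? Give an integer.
Leaves (nodes with no children): C, D, E

Answer: 3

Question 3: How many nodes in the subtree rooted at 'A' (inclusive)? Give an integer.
Subtree rooted at A contains: A, B, E
Count = 3

Answer: 3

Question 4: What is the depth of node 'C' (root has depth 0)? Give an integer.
Path from root to C: G -> C
Depth = number of edges = 1

Answer: 1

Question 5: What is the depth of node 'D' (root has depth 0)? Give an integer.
Answer: 2

Derivation:
Path from root to D: G -> F -> D
Depth = number of edges = 2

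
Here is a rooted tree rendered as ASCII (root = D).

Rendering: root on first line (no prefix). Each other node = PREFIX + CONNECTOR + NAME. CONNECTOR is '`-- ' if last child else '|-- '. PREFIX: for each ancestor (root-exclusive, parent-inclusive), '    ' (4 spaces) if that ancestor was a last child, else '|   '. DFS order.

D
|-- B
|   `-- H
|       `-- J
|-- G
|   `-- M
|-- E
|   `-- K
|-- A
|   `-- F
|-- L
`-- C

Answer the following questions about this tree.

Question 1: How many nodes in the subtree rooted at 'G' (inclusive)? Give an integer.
Subtree rooted at G contains: G, M
Count = 2

Answer: 2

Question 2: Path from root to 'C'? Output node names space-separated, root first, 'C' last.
Answer: D C

Derivation:
Walk down from root: D -> C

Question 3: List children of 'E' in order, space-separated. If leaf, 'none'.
Answer: K

Derivation:
Node E's children (from adjacency): K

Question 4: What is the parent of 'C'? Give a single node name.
Answer: D

Derivation:
Scan adjacency: C appears as child of D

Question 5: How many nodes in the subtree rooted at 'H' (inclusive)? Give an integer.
Answer: 2

Derivation:
Subtree rooted at H contains: H, J
Count = 2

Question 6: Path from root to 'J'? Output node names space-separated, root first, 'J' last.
Walk down from root: D -> B -> H -> J

Answer: D B H J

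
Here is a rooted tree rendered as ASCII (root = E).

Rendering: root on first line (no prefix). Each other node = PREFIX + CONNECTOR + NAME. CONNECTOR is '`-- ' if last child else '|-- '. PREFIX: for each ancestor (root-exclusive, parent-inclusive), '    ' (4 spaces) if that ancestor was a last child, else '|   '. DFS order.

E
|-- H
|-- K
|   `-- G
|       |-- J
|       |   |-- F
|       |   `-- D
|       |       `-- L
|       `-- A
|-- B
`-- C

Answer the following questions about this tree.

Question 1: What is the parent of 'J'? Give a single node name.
Answer: G

Derivation:
Scan adjacency: J appears as child of G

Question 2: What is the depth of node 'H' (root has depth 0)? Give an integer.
Path from root to H: E -> H
Depth = number of edges = 1

Answer: 1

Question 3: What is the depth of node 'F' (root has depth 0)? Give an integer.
Path from root to F: E -> K -> G -> J -> F
Depth = number of edges = 4

Answer: 4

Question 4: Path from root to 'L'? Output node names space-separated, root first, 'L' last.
Walk down from root: E -> K -> G -> J -> D -> L

Answer: E K G J D L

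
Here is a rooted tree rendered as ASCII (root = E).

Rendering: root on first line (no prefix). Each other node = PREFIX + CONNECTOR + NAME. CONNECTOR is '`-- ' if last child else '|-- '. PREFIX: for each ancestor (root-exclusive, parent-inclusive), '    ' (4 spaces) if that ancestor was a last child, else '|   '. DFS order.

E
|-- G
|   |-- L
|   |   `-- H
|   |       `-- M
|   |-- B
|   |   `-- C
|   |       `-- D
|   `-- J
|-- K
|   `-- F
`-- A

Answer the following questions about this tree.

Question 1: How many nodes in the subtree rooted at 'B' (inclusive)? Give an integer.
Answer: 3

Derivation:
Subtree rooted at B contains: B, C, D
Count = 3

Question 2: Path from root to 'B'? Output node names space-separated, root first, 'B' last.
Answer: E G B

Derivation:
Walk down from root: E -> G -> B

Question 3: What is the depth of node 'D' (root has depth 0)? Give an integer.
Answer: 4

Derivation:
Path from root to D: E -> G -> B -> C -> D
Depth = number of edges = 4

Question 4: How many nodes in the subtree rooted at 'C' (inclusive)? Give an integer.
Subtree rooted at C contains: C, D
Count = 2

Answer: 2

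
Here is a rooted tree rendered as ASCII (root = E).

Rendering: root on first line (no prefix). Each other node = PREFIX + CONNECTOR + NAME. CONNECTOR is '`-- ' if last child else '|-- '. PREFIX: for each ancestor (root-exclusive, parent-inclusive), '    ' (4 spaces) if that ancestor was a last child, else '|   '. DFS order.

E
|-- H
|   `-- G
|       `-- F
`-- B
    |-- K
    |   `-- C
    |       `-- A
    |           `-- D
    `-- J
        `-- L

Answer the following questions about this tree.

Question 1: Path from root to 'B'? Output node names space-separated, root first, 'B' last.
Walk down from root: E -> B

Answer: E B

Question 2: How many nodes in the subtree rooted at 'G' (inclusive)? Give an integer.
Answer: 2

Derivation:
Subtree rooted at G contains: F, G
Count = 2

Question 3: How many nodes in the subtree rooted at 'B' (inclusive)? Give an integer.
Subtree rooted at B contains: A, B, C, D, J, K, L
Count = 7

Answer: 7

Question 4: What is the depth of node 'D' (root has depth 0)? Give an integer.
Answer: 5

Derivation:
Path from root to D: E -> B -> K -> C -> A -> D
Depth = number of edges = 5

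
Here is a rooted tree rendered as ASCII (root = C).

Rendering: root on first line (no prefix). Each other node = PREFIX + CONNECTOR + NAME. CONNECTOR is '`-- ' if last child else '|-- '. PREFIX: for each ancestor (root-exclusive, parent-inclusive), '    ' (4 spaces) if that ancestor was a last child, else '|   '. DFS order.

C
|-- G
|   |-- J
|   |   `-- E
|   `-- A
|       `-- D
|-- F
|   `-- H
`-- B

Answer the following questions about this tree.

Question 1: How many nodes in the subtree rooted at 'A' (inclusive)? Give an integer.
Subtree rooted at A contains: A, D
Count = 2

Answer: 2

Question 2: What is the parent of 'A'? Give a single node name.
Scan adjacency: A appears as child of G

Answer: G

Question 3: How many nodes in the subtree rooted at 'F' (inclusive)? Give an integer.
Subtree rooted at F contains: F, H
Count = 2

Answer: 2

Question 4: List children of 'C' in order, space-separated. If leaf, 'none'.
Answer: G F B

Derivation:
Node C's children (from adjacency): G, F, B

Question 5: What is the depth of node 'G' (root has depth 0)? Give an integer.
Answer: 1

Derivation:
Path from root to G: C -> G
Depth = number of edges = 1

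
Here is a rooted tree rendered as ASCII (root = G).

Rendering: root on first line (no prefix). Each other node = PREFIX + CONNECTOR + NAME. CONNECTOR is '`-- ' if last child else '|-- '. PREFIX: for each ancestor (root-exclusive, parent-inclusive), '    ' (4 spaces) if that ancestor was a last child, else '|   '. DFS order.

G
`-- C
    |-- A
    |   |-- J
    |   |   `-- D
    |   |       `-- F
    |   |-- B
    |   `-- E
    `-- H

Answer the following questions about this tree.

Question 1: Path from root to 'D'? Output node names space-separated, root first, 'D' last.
Answer: G C A J D

Derivation:
Walk down from root: G -> C -> A -> J -> D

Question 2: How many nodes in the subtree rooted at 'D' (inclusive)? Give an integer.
Subtree rooted at D contains: D, F
Count = 2

Answer: 2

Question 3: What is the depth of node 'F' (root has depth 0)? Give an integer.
Answer: 5

Derivation:
Path from root to F: G -> C -> A -> J -> D -> F
Depth = number of edges = 5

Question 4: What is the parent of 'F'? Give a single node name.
Scan adjacency: F appears as child of D

Answer: D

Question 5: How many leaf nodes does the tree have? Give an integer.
Answer: 4

Derivation:
Leaves (nodes with no children): B, E, F, H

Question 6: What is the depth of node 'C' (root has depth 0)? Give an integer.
Answer: 1

Derivation:
Path from root to C: G -> C
Depth = number of edges = 1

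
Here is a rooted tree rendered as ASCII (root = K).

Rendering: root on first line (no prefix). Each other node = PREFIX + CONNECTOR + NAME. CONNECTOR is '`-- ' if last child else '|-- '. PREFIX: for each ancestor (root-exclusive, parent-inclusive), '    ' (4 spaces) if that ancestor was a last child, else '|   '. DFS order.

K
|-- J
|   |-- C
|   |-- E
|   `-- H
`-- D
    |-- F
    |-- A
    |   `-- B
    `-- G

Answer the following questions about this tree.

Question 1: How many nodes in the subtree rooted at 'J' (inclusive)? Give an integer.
Subtree rooted at J contains: C, E, H, J
Count = 4

Answer: 4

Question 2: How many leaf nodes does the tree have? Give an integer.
Leaves (nodes with no children): B, C, E, F, G, H

Answer: 6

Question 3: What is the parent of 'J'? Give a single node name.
Scan adjacency: J appears as child of K

Answer: K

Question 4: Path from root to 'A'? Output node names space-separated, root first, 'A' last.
Answer: K D A

Derivation:
Walk down from root: K -> D -> A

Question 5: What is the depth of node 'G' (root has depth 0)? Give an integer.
Path from root to G: K -> D -> G
Depth = number of edges = 2

Answer: 2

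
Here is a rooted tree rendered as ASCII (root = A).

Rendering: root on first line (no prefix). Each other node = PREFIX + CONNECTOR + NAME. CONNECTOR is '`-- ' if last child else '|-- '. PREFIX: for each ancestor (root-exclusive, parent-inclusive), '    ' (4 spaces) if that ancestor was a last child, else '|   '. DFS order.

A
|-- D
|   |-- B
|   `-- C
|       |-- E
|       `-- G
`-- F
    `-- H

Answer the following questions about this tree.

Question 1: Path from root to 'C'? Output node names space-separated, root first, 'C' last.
Answer: A D C

Derivation:
Walk down from root: A -> D -> C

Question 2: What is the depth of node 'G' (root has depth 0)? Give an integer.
Path from root to G: A -> D -> C -> G
Depth = number of edges = 3

Answer: 3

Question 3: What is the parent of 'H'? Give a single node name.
Answer: F

Derivation:
Scan adjacency: H appears as child of F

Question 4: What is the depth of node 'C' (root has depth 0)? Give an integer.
Answer: 2

Derivation:
Path from root to C: A -> D -> C
Depth = number of edges = 2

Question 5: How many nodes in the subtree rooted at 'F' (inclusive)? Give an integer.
Subtree rooted at F contains: F, H
Count = 2

Answer: 2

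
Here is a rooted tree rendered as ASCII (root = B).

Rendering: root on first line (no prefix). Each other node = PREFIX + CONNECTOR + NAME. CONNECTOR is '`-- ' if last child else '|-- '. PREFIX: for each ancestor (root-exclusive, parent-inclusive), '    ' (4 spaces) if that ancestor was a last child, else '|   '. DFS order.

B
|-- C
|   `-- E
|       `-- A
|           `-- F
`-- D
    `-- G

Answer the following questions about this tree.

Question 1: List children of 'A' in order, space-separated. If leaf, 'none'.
Node A's children (from adjacency): F

Answer: F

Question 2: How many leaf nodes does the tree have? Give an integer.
Leaves (nodes with no children): F, G

Answer: 2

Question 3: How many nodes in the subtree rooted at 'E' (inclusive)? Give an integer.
Answer: 3

Derivation:
Subtree rooted at E contains: A, E, F
Count = 3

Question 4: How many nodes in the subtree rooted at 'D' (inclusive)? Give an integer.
Answer: 2

Derivation:
Subtree rooted at D contains: D, G
Count = 2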